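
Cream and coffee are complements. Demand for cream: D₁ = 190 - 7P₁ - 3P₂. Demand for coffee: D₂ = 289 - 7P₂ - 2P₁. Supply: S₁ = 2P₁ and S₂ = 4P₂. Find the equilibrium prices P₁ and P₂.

P₁ = 1223/93, P₂ = 2221/93

Market 1: 190 - 7P₁ - 3P₂ = 2P₁ → 9P₁ + 3P₂ = 190.
Market 2: 11P₂ + 2P₁ = 289.
Eliminating P₂: 11×(1) − 3×(2) gives 93P₁ = 1223, so P₁ = 1223/93.
Back-substitute into (2): P₂ = (289 − 2×1223/93) / 11 = 2221/93.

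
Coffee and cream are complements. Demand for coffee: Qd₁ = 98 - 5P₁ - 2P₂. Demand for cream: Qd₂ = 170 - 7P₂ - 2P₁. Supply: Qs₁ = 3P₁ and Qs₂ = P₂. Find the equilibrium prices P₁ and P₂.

P₁ = 7.4, P₂ = 19.4

Market 1: 98 - 5P₁ - 2P₂ = 3P₁ → 8P₁ + 2P₂ = 98.
Market 2: 8P₂ + 2P₁ = 170.
Eliminating P₂: 8×(1) − 2×(2) gives 60P₁ = 444, so P₁ = 7.4.
Back-substitute into (2): P₂ = (170 − 2×7.4) / 8 = 19.4.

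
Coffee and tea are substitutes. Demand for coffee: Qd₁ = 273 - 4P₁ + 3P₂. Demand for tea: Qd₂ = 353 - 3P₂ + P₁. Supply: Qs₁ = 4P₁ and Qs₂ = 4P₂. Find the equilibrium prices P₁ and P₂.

P₁ = 2970/53, P₂ = 3097/53

Market 1: 273 - 4P₁ + 3P₂ = 4P₁ → 8P₁ - 3P₂ = 273.
Market 2: 7P₂ - P₁ = 353.
Eliminating P₂: 7×(1) + 3×(2) gives 53P₁ = 2970, so P₁ = 2970/53.
Back-substitute into (2): P₂ = (353 + 1×2970/53) / 7 = 3097/53.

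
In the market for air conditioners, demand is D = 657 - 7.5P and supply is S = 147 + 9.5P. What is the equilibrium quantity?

Set D = S: 657 - 7.5P = 147 + 9.5P.
510 = 17P, so P* = 30.
Q* = 657 − 7.5(30) = 432.

Q* = 432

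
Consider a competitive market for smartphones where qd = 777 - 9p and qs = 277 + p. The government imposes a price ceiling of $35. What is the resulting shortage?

Shortage = 150

Equilibrium price would be p* = 50, so the ceiling at 35 binds.
At p = 35: qd = 777 − 9(35) = 462, qs = 277 + 1(35) = 312.
Shortage = 462 − 312 = 150.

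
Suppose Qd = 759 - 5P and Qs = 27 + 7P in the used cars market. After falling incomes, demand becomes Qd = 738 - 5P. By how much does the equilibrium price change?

Original equilibrium: P* = 61, Q* = 454.
New equilibrium: 738 - 5P = 27 + 7P, so 711 = 12P and P' = 59.25; Q' = 738 − 5(59.25) = 441.75.
Change in price: 59.25 − 61 = -1.75.

ΔP = -1.75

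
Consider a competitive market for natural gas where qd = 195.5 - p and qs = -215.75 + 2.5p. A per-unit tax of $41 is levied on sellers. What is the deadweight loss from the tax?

Deadweight loss = 8405/14

Pre-tax equilibrium: p* = 117.5, q* = 78.
Tax on sellers shifts supply to qs = -215.75 + 2.5(p − 41) = -318.25 + 2.5p.
195.5 - p = -318.25 + 2.5p gives buyer price pb = 2055/14; sellers receive ps = 2055/14 − 41 = 1481/14.
New quantity: q = 195.5 − 1(2055/14) = 341/7.
DWL = ½ × 41 × (78 − 341/7) = 8405/14.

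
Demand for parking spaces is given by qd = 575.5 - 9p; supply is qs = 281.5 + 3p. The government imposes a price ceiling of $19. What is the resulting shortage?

Shortage = 66

Equilibrium price would be p* = 24.5, so the ceiling at 19 binds.
At p = 19: qd = 575.5 − 9(19) = 404.5, qs = 281.5 + 3(19) = 338.5.
Shortage = 404.5 − 338.5 = 66.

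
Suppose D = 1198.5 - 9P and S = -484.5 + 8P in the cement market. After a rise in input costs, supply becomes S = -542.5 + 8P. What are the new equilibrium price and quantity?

Original equilibrium: P* = 99, Q* = 307.5.
New equilibrium: 1198.5 - 9P = -542.5 + 8P, so 1741 = 17P and P' = 1741/17; Q' = 1198.5 − 9(1741/17) = 9411/34.

P' = 1741/17, Q' = 9411/34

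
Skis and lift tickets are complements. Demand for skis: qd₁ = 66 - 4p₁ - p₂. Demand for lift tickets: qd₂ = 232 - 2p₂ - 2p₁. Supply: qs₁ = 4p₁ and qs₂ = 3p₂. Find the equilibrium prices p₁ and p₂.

p₁ = 49/19, p₂ = 862/19

Market 1: 66 - 4p₁ - p₂ = 4p₁ → 8p₁ + p₂ = 66.
Market 2: 5p₂ + 2p₁ = 232.
Eliminating p₂: 5×(1) − 1×(2) gives 38p₁ = 98, so p₁ = 49/19.
Back-substitute into (2): p₂ = (232 − 2×49/19) / 5 = 862/19.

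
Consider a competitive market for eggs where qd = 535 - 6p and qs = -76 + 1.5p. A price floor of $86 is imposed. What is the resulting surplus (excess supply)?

Surplus = 34

Equilibrium price would be p* = 1222/15, so the floor at 86 binds.
At p = 86: qd = 19, qs = 53.
Surplus = 53 − 19 = 34.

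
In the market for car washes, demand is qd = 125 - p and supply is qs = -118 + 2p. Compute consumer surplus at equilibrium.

Consumer surplus = 968

Equilibrium: 125 - p = -118 + 2p gives p* = 81, q* = 44.
Demand choke price (qd = 0): p = 125.
CS = ½(125 − 81)(44) = 968.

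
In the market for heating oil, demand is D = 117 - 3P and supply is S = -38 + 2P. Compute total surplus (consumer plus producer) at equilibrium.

Equilibrium: 117 - 3P = -38 + 2P gives P* = 31, Q* = 24.
Demand choke price: P = 39; supply starts at P = 19.
CS = ½(39 − 31)(24) = 96; PS = ½(31 − 19)(24) = 144.

Total surplus = 240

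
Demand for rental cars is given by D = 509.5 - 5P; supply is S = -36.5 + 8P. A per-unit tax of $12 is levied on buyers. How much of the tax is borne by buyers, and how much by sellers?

Pre-tax equilibrium: P* = 42, Q* = 299.5.
Tax on buyers shifts demand to D = 509.5 − 5(P + 12) = 449.5 - 5P.
449.5 - 5P = -36.5 + 8P gives seller price Ps = 486/13; buyers pay Pb = 486/13 + 12 = 642/13.
New quantity: Q = 509.5 − 5(642/13) = 6827/26.
Buyer burden = 642/13 − 42 = 96/13; seller burden = 42 − 486/13 = 60/13.

Buyers bear 96/13, sellers bear 60/13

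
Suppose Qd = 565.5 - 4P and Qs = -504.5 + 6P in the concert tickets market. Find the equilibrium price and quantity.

P* = 107, Q* = 137.5

Set Qd = Qs: 565.5 - 4P = -504.5 + 6P.
1070 = 10P, so P* = 107.
Q* = 565.5 − 4(107) = 137.5.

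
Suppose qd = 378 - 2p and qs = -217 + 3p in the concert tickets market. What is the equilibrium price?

p* = 119

Set qd = qs: 378 - 2p = -217 + 3p.
595 = 5p, so p* = 119.
q* = 378 − 2(119) = 140.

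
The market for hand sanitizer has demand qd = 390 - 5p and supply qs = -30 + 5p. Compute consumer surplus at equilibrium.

Equilibrium: 390 - 5p = -30 + 5p gives p* = 42, q* = 180.
Demand choke price (qd = 0): p = 78.
CS = ½(78 − 42)(180) = 3240.

Consumer surplus = 3240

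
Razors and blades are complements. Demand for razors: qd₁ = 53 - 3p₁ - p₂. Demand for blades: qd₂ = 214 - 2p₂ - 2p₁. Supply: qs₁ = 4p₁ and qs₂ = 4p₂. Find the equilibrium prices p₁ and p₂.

Market 1: 53 - 3p₁ - p₂ = 4p₁ → 7p₁ + p₂ = 53.
Market 2: 6p₂ + 2p₁ = 214.
Eliminating p₂: 6×(1) − 1×(2) gives 40p₁ = 104, so p₁ = 2.6.
Back-substitute into (2): p₂ = (214 − 2×2.6) / 6 = 34.8.

p₁ = 2.6, p₂ = 34.8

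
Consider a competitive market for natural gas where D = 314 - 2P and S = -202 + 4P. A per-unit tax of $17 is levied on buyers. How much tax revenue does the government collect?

Tax revenue = 6086/3

Pre-tax equilibrium: P* = 86, Q* = 142.
Tax on buyers shifts demand to D = 314 − 2(P + 17) = 280 - 2P.
280 - 2P = -202 + 4P gives seller price Ps = 241/3; buyers pay Pb = 241/3 + 17 = 292/3.
New quantity: Q = 314 − 2(292/3) = 358/3.
Revenue = 17 × 358/3 = 6086/3.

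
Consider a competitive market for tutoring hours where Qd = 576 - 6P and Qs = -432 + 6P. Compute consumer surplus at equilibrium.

Equilibrium: 576 - 6P = -432 + 6P gives P* = 84, Q* = 72.
Demand choke price (Qd = 0): P = 96.
CS = ½(96 − 84)(72) = 432.

Consumer surplus = 432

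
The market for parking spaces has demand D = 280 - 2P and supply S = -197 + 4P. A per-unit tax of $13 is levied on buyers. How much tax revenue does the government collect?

Pre-tax equilibrium: P* = 79.5, Q* = 121.
Tax on buyers shifts demand to D = 280 − 2(P + 13) = 254 - 2P.
254 - 2P = -197 + 4P gives seller price Ps = 451/6; buyers pay Pb = 451/6 + 13 = 529/6.
New quantity: Q = 280 − 2(529/6) = 311/3.
Revenue = 13 × 311/3 = 4043/3.

Tax revenue = 4043/3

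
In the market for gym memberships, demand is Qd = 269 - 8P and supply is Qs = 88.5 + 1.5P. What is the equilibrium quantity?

Q* = 117

Set Qd = Qs: 269 - 8P = 88.5 + 1.5P.
180.5 = 9.5P, so P* = 19.
Q* = 269 − 8(19) = 117.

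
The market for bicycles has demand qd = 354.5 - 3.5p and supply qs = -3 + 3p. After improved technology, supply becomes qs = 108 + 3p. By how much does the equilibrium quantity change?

Δq = 777/13

Original equilibrium: p* = 55, q* = 162.
New equilibrium: 354.5 - 3.5p = 108 + 3p, so 246.5 = 6.5p and p' = 493/13; q' = 354.5 − 3.5(493/13) = 2883/13.
Change in quantity: 2883/13 − 162 = 777/13.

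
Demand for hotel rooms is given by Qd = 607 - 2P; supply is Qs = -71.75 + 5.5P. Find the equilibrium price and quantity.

P* = 90.5, Q* = 426

Set Qd = Qs: 607 - 2P = -71.75 + 5.5P.
678.75 = 7.5P, so P* = 90.5.
Q* = 607 − 2(90.5) = 426.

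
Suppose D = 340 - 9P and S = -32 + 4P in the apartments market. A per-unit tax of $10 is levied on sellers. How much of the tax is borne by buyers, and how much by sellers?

Buyers bear 40/13, sellers bear 90/13

Pre-tax equilibrium: P* = 372/13, Q* = 1072/13.
Tax on sellers shifts supply to S = -32 + 4(P − 10) = -72 + 4P.
340 - 9P = -72 + 4P gives buyer price Pb = 412/13; sellers receive Ps = 412/13 − 10 = 282/13.
New quantity: Q = 340 − 9(412/13) = 712/13.
Buyer burden = 412/13 − 372/13 = 40/13; seller burden = 372/13 − 282/13 = 90/13.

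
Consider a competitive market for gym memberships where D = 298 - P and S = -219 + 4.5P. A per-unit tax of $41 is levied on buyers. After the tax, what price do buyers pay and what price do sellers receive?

Buyers pay 1403/11, sellers receive 952/11

Pre-tax equilibrium: P* = 94, Q* = 204.
Tax on buyers shifts demand to D = 298 − 1(P + 41) = 257 - P.
257 - P = -219 + 4.5P gives seller price Ps = 952/11; buyers pay Pb = 952/11 + 41 = 1403/11.
New quantity: Q = 298 − 1(1403/11) = 1875/11.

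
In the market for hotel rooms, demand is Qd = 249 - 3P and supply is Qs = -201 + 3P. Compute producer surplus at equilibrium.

Producer surplus = 96

Equilibrium: 249 - 3P = -201 + 3P gives P* = 75, Q* = 24.
Supply starts at P = 67 (where Qs = 0).
PS = ½(75 − 67)(24) = 96.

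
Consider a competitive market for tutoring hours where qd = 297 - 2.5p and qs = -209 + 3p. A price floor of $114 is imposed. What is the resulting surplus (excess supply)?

Equilibrium price would be p* = 92, so the floor at 114 binds.
At p = 114: qd = 12, qs = 133.
Surplus = 133 − 12 = 121.

Surplus = 121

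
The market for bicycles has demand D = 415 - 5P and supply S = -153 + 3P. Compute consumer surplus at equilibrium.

Consumer surplus = 360

Equilibrium: 415 - 5P = -153 + 3P gives P* = 71, Q* = 60.
Demand choke price (D = 0): P = 83.
CS = ½(83 − 71)(60) = 360.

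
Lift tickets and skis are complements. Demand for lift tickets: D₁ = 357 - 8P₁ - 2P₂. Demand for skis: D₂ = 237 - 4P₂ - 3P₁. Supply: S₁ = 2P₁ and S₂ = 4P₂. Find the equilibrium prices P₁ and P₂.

P₁ = 1191/37, P₂ = 1299/74

Market 1: 357 - 8P₁ - 2P₂ = 2P₁ → 10P₁ + 2P₂ = 357.
Market 2: 8P₂ + 3P₁ = 237.
Eliminating P₂: 8×(1) − 2×(2) gives 74P₁ = 2382, so P₁ = 1191/37.
Back-substitute into (2): P₂ = (237 − 3×1191/37) / 8 = 1299/74.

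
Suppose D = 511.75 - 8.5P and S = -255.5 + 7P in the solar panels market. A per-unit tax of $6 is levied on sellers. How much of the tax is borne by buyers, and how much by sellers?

Buyers bear 84/31, sellers bear 102/31

Pre-tax equilibrium: P* = 49.5, Q* = 91.
Tax on sellers shifts supply to S = -255.5 + 7(P − 6) = -297.5 + 7P.
511.75 - 8.5P = -297.5 + 7P gives buyer price Pb = 3237/62; sellers receive Ps = 3237/62 − 6 = 2865/62.
New quantity: Q = 511.75 − 8.5(3237/62) = 2107/31.
Buyer burden = 3237/62 − 49.5 = 84/31; seller burden = 49.5 − 2865/62 = 102/31.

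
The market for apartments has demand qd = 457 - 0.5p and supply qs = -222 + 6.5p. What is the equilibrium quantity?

q* = 408.5

Set qd = qs: 457 - 0.5p = -222 + 6.5p.
679 = 7p, so p* = 97.
q* = 457 − 0.5(97) = 408.5.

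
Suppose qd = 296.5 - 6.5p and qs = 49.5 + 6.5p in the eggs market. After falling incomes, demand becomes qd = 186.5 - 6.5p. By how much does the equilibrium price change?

Δp = -110/13

Original equilibrium: p* = 19, q* = 173.
New equilibrium: 186.5 - 6.5p = 49.5 + 6.5p, so 137 = 13p and p' = 137/13; q' = 186.5 − 6.5(137/13) = 118.
Change in price: 137/13 − 19 = -110/13.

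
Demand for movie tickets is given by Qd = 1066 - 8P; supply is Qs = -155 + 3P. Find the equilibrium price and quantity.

Set Qd = Qs: 1066 - 8P = -155 + 3P.
1221 = 11P, so P* = 111.
Q* = 1066 − 8(111) = 178.

P* = 111, Q* = 178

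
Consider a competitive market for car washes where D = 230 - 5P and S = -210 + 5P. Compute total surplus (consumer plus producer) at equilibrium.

Total surplus = 20

Equilibrium: 230 - 5P = -210 + 5P gives P* = 44, Q* = 10.
Demand choke price: P = 46; supply starts at P = 42.
CS = ½(46 − 44)(10) = 10; PS = ½(44 − 42)(10) = 10.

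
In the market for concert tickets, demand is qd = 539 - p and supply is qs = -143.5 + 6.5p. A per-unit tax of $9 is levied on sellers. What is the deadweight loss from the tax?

Pre-tax equilibrium: p* = 91, q* = 448.
Tax on sellers shifts supply to qs = -143.5 + 6.5(p − 9) = -202 + 6.5p.
539 - p = -202 + 6.5p gives buyer price pb = 98.8; sellers receive ps = 98.8 − 9 = 89.8.
New quantity: q = 539 − 1(98.8) = 440.2.
DWL = ½ × 9 × (448 − 440.2) = 35.1.

Deadweight loss = 35.1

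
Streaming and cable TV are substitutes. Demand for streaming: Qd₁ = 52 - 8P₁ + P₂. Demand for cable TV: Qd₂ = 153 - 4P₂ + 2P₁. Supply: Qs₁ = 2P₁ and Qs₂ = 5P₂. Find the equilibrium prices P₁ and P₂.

Market 1: 52 - 8P₁ + P₂ = 2P₁ → 10P₁ - P₂ = 52.
Market 2: 9P₂ - 2P₁ = 153.
Eliminating P₂: 9×(1) + 1×(2) gives 88P₁ = 621, so P₁ = 621/88.
Back-substitute into (2): P₂ = (153 + 2×621/88) / 9 = 817/44.

P₁ = 621/88, P₂ = 817/44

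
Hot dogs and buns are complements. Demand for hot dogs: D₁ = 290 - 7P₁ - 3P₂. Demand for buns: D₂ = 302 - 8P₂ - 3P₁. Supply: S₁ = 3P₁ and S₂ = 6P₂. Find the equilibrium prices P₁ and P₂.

Market 1: 290 - 7P₁ - 3P₂ = 3P₁ → 10P₁ + 3P₂ = 290.
Market 2: 14P₂ + 3P₁ = 302.
Eliminating P₂: 14×(1) − 3×(2) gives 131P₁ = 3154, so P₁ = 3154/131.
Back-substitute into (2): P₂ = (302 − 3×3154/131) / 14 = 2150/131.

P₁ = 3154/131, P₂ = 2150/131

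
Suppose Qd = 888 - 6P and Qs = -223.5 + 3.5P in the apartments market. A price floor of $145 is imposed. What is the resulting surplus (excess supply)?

Surplus = 266

Equilibrium price would be P* = 117, so the floor at 145 binds.
At P = 145: Qd = 18, Qs = 284.
Surplus = 284 − 18 = 266.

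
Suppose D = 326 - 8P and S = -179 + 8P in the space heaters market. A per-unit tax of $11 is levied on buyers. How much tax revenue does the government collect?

Tax revenue = 324.5

Pre-tax equilibrium: P* = 31.5625, Q* = 73.5.
Tax on buyers shifts demand to D = 326 − 8(P + 11) = 238 - 8P.
238 - 8P = -179 + 8P gives seller price Ps = 26.0625; buyers pay Pb = 26.0625 + 11 = 37.0625.
New quantity: Q = 326 − 8(37.0625) = 29.5.
Revenue = 11 × 29.5 = 324.5.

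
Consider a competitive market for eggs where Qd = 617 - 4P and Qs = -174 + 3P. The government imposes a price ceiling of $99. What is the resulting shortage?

Equilibrium price would be P* = 113, so the ceiling at 99 binds.
At P = 99: Qd = 617 − 4(99) = 221, Qs = -174 + 3(99) = 123.
Shortage = 221 − 123 = 98.

Shortage = 98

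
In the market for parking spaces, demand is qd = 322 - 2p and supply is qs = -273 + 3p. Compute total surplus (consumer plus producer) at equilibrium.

Equilibrium: 322 - 2p = -273 + 3p gives p* = 119, q* = 84.
Demand choke price: p = 161; supply starts at p = 91.
CS = ½(161 − 119)(84) = 1764; PS = ½(119 − 91)(84) = 1176.

Total surplus = 2940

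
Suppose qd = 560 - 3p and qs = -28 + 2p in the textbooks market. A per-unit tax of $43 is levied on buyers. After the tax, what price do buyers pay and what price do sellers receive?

Buyers pay $134.8, sellers receive $91.8

Pre-tax equilibrium: p* = 117.6, q* = 207.2.
Tax on buyers shifts demand to qd = 560 − 3(p + 43) = 431 - 3p.
431 - 3p = -28 + 2p gives seller price ps = 91.8; buyers pay pb = 91.8 + 43 = 134.8.
New quantity: q = 560 − 3(134.8) = 155.6.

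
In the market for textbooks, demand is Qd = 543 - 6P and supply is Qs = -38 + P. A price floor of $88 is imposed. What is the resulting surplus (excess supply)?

Equilibrium price would be P* = 83, so the floor at 88 binds.
At P = 88: Qd = 15, Qs = 50.
Surplus = 50 − 15 = 35.

Surplus = 35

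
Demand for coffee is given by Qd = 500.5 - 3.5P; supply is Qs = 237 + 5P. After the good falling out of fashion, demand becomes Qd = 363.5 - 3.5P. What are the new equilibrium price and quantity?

Original equilibrium: P* = 31, Q* = 392.
New equilibrium: 363.5 - 3.5P = 237 + 5P, so 126.5 = 8.5P and P' = 253/17; Q' = 363.5 − 3.5(253/17) = 5294/17.

P' = 253/17, Q' = 5294/17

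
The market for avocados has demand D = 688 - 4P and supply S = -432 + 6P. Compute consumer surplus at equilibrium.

Equilibrium: 688 - 4P = -432 + 6P gives P* = 112, Q* = 240.
Demand choke price (D = 0): P = 172.
CS = ½(172 − 112)(240) = 7200.

Consumer surplus = 7200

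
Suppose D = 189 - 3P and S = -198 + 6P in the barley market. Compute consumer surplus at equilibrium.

Consumer surplus = 600

Equilibrium: 189 - 3P = -198 + 6P gives P* = 43, Q* = 60.
Demand choke price (D = 0): P = 63.
CS = ½(63 − 43)(60) = 600.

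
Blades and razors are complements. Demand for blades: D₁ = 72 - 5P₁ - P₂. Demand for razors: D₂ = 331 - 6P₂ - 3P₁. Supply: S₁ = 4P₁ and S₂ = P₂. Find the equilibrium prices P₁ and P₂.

P₁ = 173/60, P₂ = 46.05

Market 1: 72 - 5P₁ - P₂ = 4P₁ → 9P₁ + P₂ = 72.
Market 2: 7P₂ + 3P₁ = 331.
Eliminating P₂: 7×(1) − 1×(2) gives 60P₁ = 173, so P₁ = 173/60.
Back-substitute into (2): P₂ = (331 − 3×173/60) / 7 = 46.05.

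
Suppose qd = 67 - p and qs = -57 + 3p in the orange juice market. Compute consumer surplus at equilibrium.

Consumer surplus = 648

Equilibrium: 67 - p = -57 + 3p gives p* = 31, q* = 36.
Demand choke price (qd = 0): p = 67.
CS = ½(67 − 31)(36) = 648.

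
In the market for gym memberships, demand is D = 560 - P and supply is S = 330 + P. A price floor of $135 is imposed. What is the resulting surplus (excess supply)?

Equilibrium price would be P* = 115, so the floor at 135 binds.
At P = 135: D = 425, S = 465.
Surplus = 465 − 425 = 40.

Surplus = 40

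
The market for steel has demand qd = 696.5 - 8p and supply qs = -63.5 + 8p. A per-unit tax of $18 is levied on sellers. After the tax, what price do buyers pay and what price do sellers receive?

Pre-tax equilibrium: p* = 47.5, q* = 316.5.
Tax on sellers shifts supply to qs = -63.5 + 8(p − 18) = -207.5 + 8p.
696.5 - 8p = -207.5 + 8p gives buyer price pb = 56.5; sellers receive ps = 56.5 − 18 = 38.5.
New quantity: q = 696.5 − 8(56.5) = 244.5.

Buyers pay $56.5, sellers receive $38.5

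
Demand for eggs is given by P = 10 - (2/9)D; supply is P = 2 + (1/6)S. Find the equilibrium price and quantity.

Set the two price expressions equal: 10 - (2/9)Q = 2 + (1/6)Q.
8 = (7/18)Q, so Q* = 144/7.
P* = 10 − (2/9)(144/7) = 38/7.

P* = 38/7, Q* = 144/7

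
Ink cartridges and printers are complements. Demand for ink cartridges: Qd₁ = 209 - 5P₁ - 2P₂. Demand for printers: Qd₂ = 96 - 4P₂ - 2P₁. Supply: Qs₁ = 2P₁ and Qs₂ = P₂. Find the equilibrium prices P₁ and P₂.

Market 1: 209 - 5P₁ - 2P₂ = 2P₁ → 7P₁ + 2P₂ = 209.
Market 2: 5P₂ + 2P₁ = 96.
Eliminating P₂: 5×(1) − 2×(2) gives 31P₁ = 853, so P₁ = 853/31.
Back-substitute into (2): P₂ = (96 − 2×853/31) / 5 = 254/31.

P₁ = 853/31, P₂ = 254/31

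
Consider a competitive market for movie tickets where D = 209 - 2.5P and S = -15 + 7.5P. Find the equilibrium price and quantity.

Set D = S: 209 - 2.5P = -15 + 7.5P.
224 = 10P, so P* = 22.4.
Q* = 209 − 2.5(22.4) = 153.

P* = 22.4, Q* = 153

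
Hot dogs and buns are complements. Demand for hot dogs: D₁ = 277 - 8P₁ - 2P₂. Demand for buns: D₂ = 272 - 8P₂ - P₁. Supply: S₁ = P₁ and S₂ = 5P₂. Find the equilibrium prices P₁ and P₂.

Market 1: 277 - 8P₁ - 2P₂ = P₁ → 9P₁ + 2P₂ = 277.
Market 2: 13P₂ + P₁ = 272.
Eliminating P₂: 13×(1) − 2×(2) gives 115P₁ = 3057, so P₁ = 3057/115.
Back-substitute into (2): P₂ = (272 − 1×3057/115) / 13 = 2171/115.

P₁ = 3057/115, P₂ = 2171/115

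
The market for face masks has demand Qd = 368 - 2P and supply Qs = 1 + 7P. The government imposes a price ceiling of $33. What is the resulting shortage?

Equilibrium price would be P* = 367/9, so the ceiling at 33 binds.
At P = 33: Qd = 368 − 2(33) = 302, Qs = 1 + 7(33) = 232.
Shortage = 302 − 232 = 70.

Shortage = 70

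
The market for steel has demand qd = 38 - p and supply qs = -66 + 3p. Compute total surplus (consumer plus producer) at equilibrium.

Total surplus = 96

Equilibrium: 38 - p = -66 + 3p gives p* = 26, q* = 12.
Demand choke price: p = 38; supply starts at p = 22.
CS = ½(38 − 26)(12) = 72; PS = ½(26 − 22)(12) = 24.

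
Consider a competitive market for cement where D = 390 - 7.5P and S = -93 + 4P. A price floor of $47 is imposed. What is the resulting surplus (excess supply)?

Surplus = 57.5

Equilibrium price would be P* = 42, so the floor at 47 binds.
At P = 47: D = 37.5, S = 95.
Surplus = 95 − 37.5 = 57.5.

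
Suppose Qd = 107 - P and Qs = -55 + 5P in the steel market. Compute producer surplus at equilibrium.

Producer surplus = 640

Equilibrium: 107 - P = -55 + 5P gives P* = 27, Q* = 80.
Supply starts at P = 11 (where Qs = 0).
PS = ½(27 − 11)(80) = 640.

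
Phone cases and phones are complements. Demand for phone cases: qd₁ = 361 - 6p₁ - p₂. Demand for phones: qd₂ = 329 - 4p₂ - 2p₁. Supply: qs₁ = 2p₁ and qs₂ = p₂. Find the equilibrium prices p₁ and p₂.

p₁ = 738/19, p₂ = 955/19

Market 1: 361 - 6p₁ - p₂ = 2p₁ → 8p₁ + p₂ = 361.
Market 2: 5p₂ + 2p₁ = 329.
Eliminating p₂: 5×(1) − 1×(2) gives 38p₁ = 1476, so p₁ = 738/19.
Back-substitute into (2): p₂ = (329 − 2×738/19) / 5 = 955/19.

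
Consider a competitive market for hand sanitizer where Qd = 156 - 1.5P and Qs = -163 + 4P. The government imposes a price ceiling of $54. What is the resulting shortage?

Shortage = 22

Equilibrium price would be P* = 58, so the ceiling at 54 binds.
At P = 54: Qd = 156 − 1.5(54) = 75, Qs = -163 + 4(54) = 53.
Shortage = 75 − 53 = 22.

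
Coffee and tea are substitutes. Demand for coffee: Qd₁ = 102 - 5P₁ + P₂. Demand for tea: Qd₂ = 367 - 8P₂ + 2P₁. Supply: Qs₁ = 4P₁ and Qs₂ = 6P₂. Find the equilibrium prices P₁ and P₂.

P₁ = 1795/124, P₂ = 3507/124

Market 1: 102 - 5P₁ + P₂ = 4P₁ → 9P₁ - P₂ = 102.
Market 2: 14P₂ - 2P₁ = 367.
Eliminating P₂: 14×(1) + 1×(2) gives 124P₁ = 1795, so P₁ = 1795/124.
Back-substitute into (2): P₂ = (367 + 2×1795/124) / 14 = 3507/124.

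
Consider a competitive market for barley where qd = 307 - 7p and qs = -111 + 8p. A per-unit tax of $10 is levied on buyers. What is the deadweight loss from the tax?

Deadweight loss = 560/3

Pre-tax equilibrium: p* = 418/15, q* = 1679/15.
Tax on buyers shifts demand to qd = 307 − 7(p + 10) = 237 - 7p.
237 - 7p = -111 + 8p gives seller price ps = 23.2; buyers pay pb = 23.2 + 10 = 33.2.
New quantity: q = 307 − 7(33.2) = 74.6.
DWL = ½ × 10 × (1679/15 − 74.6) = 560/3.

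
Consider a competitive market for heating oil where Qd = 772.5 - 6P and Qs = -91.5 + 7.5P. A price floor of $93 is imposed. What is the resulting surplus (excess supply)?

Equilibrium price would be P* = 64, so the floor at 93 binds.
At P = 93: Qd = 214.5, Qs = 606.
Surplus = 606 − 214.5 = 391.5.

Surplus = 391.5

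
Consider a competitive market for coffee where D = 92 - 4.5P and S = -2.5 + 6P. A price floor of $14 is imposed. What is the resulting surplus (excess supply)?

Surplus = 52.5

Equilibrium price would be P* = 9, so the floor at 14 binds.
At P = 14: D = 29, S = 81.5.
Surplus = 81.5 − 29 = 52.5.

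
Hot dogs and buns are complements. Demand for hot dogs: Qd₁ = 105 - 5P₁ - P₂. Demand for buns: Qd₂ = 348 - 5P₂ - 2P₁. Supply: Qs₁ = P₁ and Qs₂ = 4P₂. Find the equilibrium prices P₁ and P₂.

Market 1: 105 - 5P₁ - P₂ = P₁ → 6P₁ + P₂ = 105.
Market 2: 9P₂ + 2P₁ = 348.
Eliminating P₂: 9×(1) − 1×(2) gives 52P₁ = 597, so P₁ = 597/52.
Back-substitute into (2): P₂ = (348 − 2×597/52) / 9 = 939/26.

P₁ = 597/52, P₂ = 939/26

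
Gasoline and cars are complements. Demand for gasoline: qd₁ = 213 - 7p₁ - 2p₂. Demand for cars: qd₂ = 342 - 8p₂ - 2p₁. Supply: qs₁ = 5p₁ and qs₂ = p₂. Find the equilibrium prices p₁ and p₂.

Market 1: 213 - 7p₁ - 2p₂ = 5p₁ → 12p₁ + 2p₂ = 213.
Market 2: 9p₂ + 2p₁ = 342.
Eliminating p₂: 9×(1) − 2×(2) gives 104p₁ = 1233, so p₁ = 1233/104.
Back-substitute into (2): p₂ = (342 − 2×1233/104) / 9 = 1839/52.

p₁ = 1233/104, p₂ = 1839/52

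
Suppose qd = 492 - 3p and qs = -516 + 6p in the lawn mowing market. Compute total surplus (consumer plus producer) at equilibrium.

Equilibrium: 492 - 3p = -516 + 6p gives p* = 112, q* = 156.
Demand choke price: p = 164; supply starts at p = 86.
CS = ½(164 − 112)(156) = 4056; PS = ½(112 − 86)(156) = 2028.

Total surplus = 6084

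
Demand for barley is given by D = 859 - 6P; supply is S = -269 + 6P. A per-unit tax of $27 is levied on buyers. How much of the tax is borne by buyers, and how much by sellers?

Pre-tax equilibrium: P* = 94, Q* = 295.
Tax on buyers shifts demand to D = 859 − 6(P + 27) = 697 - 6P.
697 - 6P = -269 + 6P gives seller price Ps = 80.5; buyers pay Pb = 80.5 + 27 = 107.5.
New quantity: Q = 859 − 6(107.5) = 214.
Buyer burden = 107.5 − 94 = 13.5; seller burden = 94 − 80.5 = 13.5.

Buyers bear $13.5, sellers bear $13.5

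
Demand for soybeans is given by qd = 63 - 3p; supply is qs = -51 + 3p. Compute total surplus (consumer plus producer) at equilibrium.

Total surplus = 12

Equilibrium: 63 - 3p = -51 + 3p gives p* = 19, q* = 6.
Demand choke price: p = 21; supply starts at p = 17.
CS = ½(21 − 19)(6) = 6; PS = ½(19 − 17)(6) = 6.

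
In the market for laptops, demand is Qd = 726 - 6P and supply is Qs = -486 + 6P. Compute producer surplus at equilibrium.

Equilibrium: 726 - 6P = -486 + 6P gives P* = 101, Q* = 120.
Supply starts at P = 81 (where Qs = 0).
PS = ½(101 − 81)(120) = 1200.

Producer surplus = 1200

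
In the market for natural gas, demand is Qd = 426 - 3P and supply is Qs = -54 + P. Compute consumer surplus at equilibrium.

Consumer surplus = 726

Equilibrium: 426 - 3P = -54 + P gives P* = 120, Q* = 66.
Demand choke price (Qd = 0): P = 142.
CS = ½(142 − 120)(66) = 726.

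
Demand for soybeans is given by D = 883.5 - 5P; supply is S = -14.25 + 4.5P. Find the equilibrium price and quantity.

Set D = S: 883.5 - 5P = -14.25 + 4.5P.
897.75 = 9.5P, so P* = 94.5.
Q* = 883.5 − 5(94.5) = 411.

P* = 94.5, Q* = 411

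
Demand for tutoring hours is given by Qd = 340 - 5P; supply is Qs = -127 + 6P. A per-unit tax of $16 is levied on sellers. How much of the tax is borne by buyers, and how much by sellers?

Pre-tax equilibrium: P* = 467/11, Q* = 1405/11.
Tax on sellers shifts supply to Qs = -127 + 6(P − 16) = -223 + 6P.
340 - 5P = -223 + 6P gives buyer price Pb = 563/11; sellers receive Ps = 563/11 − 16 = 387/11.
New quantity: Q = 340 − 5(563/11) = 925/11.
Buyer burden = 563/11 − 467/11 = 96/11; seller burden = 467/11 − 387/11 = 80/11.

Buyers bear 96/11, sellers bear 80/11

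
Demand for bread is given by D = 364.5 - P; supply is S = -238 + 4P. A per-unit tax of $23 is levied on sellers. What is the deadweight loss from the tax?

Pre-tax equilibrium: P* = 120.5, Q* = 244.
Tax on sellers shifts supply to S = -238 + 4(P − 23) = -330 + 4P.
364.5 - P = -330 + 4P gives buyer price Pb = 138.9; sellers receive Ps = 138.9 − 23 = 115.9.
New quantity: Q = 364.5 − 1(138.9) = 225.6.
DWL = ½ × 23 × (244 − 225.6) = 211.6.

Deadweight loss = 211.6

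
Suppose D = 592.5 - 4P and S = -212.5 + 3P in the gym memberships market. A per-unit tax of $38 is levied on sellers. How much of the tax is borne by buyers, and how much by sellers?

Buyers bear 114/7, sellers bear 152/7

Pre-tax equilibrium: P* = 115, Q* = 132.5.
Tax on sellers shifts supply to S = -212.5 + 3(P − 38) = -326.5 + 3P.
592.5 - 4P = -326.5 + 3P gives buyer price Pb = 919/7; sellers receive Ps = 919/7 − 38 = 653/7.
New quantity: Q = 592.5 − 4(919/7) = 943/14.
Buyer burden = 919/7 − 115 = 114/7; seller burden = 115 − 653/7 = 152/7.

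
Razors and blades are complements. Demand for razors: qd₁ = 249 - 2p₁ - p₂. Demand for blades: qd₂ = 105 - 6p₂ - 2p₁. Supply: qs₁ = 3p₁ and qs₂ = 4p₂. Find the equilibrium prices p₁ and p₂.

p₁ = 49.6875, p₂ = 0.5625

Market 1: 249 - 2p₁ - p₂ = 3p₁ → 5p₁ + p₂ = 249.
Market 2: 10p₂ + 2p₁ = 105.
Eliminating p₂: 10×(1) − 1×(2) gives 48p₁ = 2385, so p₁ = 49.6875.
Back-substitute into (2): p₂ = (105 − 2×49.6875) / 10 = 0.5625.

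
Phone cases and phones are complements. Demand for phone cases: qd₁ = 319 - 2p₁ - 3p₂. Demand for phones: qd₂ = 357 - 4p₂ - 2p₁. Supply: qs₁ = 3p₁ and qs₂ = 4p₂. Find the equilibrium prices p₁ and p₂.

p₁ = 1481/34, p₂ = 1147/34

Market 1: 319 - 2p₁ - 3p₂ = 3p₁ → 5p₁ + 3p₂ = 319.
Market 2: 8p₂ + 2p₁ = 357.
Eliminating p₂: 8×(1) − 3×(2) gives 34p₁ = 1481, so p₁ = 1481/34.
Back-substitute into (2): p₂ = (357 − 2×1481/34) / 8 = 1147/34.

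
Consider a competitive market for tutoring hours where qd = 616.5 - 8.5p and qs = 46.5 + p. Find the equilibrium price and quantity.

Set qd = qs: 616.5 - 8.5p = 46.5 + p.
570 = 9.5p, so p* = 60.
q* = 616.5 − 8.5(60) = 106.5.

p* = 60, q* = 106.5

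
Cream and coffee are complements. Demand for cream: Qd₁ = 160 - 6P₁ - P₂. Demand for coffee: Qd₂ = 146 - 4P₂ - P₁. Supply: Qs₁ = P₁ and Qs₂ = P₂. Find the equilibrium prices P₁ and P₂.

Market 1: 160 - 6P₁ - P₂ = P₁ → 7P₁ + P₂ = 160.
Market 2: 5P₂ + P₁ = 146.
Eliminating P₂: 5×(1) − 1×(2) gives 34P₁ = 654, so P₁ = 327/17.
Back-substitute into (2): P₂ = (146 − 1×327/17) / 5 = 431/17.

P₁ = 327/17, P₂ = 431/17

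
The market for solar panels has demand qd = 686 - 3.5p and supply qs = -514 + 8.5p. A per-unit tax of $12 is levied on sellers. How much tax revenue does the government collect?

Tax revenue = 3675

Pre-tax equilibrium: p* = 100, q* = 336.
Tax on sellers shifts supply to qs = -514 + 8.5(p − 12) = -616 + 8.5p.
686 - 3.5p = -616 + 8.5p gives buyer price pb = 108.5; sellers receive ps = 108.5 − 12 = 96.5.
New quantity: q = 686 − 3.5(108.5) = 306.25.
Revenue = 12 × 306.25 = 3675.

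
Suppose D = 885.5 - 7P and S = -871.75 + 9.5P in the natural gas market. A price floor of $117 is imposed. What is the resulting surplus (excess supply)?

Equilibrium price would be P* = 106.5, so the floor at 117 binds.
At P = 117: D = 66.5, S = 239.75.
Surplus = 239.75 − 66.5 = 173.25.

Surplus = 173.25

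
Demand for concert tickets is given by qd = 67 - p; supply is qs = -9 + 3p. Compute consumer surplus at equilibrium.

Consumer surplus = 1152

Equilibrium: 67 - p = -9 + 3p gives p* = 19, q* = 48.
Demand choke price (qd = 0): p = 67.
CS = ½(67 − 19)(48) = 1152.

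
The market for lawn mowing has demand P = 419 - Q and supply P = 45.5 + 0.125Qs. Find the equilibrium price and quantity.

P* = 87, Q* = 332

Set the two price expressions equal: 419 - Q = 45.5 + 0.125Q.
373.5 = 1.125Q, so Q* = 332.
P* = 419 − (1)(332) = 87.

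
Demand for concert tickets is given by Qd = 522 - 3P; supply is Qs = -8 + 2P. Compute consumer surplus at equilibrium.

Consumer surplus = 6936

Equilibrium: 522 - 3P = -8 + 2P gives P* = 106, Q* = 204.
Demand choke price (Qd = 0): P = 174.
CS = ½(174 − 106)(204) = 6936.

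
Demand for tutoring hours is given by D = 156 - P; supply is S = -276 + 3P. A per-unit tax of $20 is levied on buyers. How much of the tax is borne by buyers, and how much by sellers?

Buyers bear $15, sellers bear $5

Pre-tax equilibrium: P* = 108, Q* = 48.
Tax on buyers shifts demand to D = 156 − 1(P + 20) = 136 - P.
136 - P = -276 + 3P gives seller price Ps = 103; buyers pay Pb = 103 + 20 = 123.
New quantity: Q = 156 − 1(123) = 33.
Buyer burden = 123 − 108 = 15; seller burden = 108 − 103 = 5.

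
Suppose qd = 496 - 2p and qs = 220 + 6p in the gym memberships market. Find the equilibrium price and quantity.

p* = 34.5, q* = 427

Set qd = qs: 496 - 2p = 220 + 6p.
276 = 8p, so p* = 34.5.
q* = 496 − 2(34.5) = 427.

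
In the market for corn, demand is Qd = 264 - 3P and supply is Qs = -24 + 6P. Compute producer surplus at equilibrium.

Producer surplus = 2352

Equilibrium: 264 - 3P = -24 + 6P gives P* = 32, Q* = 168.
Supply starts at P = 4 (where Qs = 0).
PS = ½(32 − 4)(168) = 2352.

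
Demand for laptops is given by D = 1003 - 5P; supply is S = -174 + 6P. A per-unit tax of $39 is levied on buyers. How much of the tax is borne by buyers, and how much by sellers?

Buyers bear 234/11, sellers bear 195/11

Pre-tax equilibrium: P* = 107, Q* = 468.
Tax on buyers shifts demand to D = 1003 − 5(P + 39) = 808 - 5P.
808 - 5P = -174 + 6P gives seller price Ps = 982/11; buyers pay Pb = 982/11 + 39 = 1411/11.
New quantity: Q = 1003 − 5(1411/11) = 3978/11.
Buyer burden = 1411/11 − 107 = 234/11; seller burden = 107 − 982/11 = 195/11.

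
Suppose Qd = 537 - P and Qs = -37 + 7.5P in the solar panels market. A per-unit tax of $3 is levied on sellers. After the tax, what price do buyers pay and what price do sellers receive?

Buyers pay 1193/17, sellers receive 1142/17

Pre-tax equilibrium: P* = 1148/17, Q* = 7981/17.
Tax on sellers shifts supply to Qs = -37 + 7.5(P − 3) = -59.5 + 7.5P.
537 - P = -59.5 + 7.5P gives buyer price Pb = 1193/17; sellers receive Ps = 1193/17 − 3 = 1142/17.
New quantity: Q = 537 − 1(1193/17) = 7936/17.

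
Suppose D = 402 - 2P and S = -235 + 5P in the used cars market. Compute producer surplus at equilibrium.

Equilibrium: 402 - 2P = -235 + 5P gives P* = 91, Q* = 220.
Supply starts at P = 47 (where S = 0).
PS = ½(91 − 47)(220) = 4840.

Producer surplus = 4840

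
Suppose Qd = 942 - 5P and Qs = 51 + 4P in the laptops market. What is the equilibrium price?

Set Qd = Qs: 942 - 5P = 51 + 4P.
891 = 9P, so P* = 99.
Q* = 942 − 5(99) = 447.

P* = 99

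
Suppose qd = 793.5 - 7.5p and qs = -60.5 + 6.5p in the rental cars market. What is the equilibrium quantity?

Set qd = qs: 793.5 - 7.5p = -60.5 + 6.5p.
854 = 14p, so p* = 61.
q* = 793.5 − 7.5(61) = 336.

q* = 336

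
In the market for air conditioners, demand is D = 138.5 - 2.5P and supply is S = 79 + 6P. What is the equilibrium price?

Set D = S: 138.5 - 2.5P = 79 + 6P.
59.5 = 8.5P, so P* = 7.
Q* = 138.5 − 2.5(7) = 121.

P* = 7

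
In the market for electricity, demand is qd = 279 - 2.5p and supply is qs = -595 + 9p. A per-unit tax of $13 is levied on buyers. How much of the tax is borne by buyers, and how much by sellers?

Pre-tax equilibrium: p* = 76, q* = 89.
Tax on buyers shifts demand to qd = 279 − 2.5(p + 13) = 246.5 - 2.5p.
246.5 - 2.5p = -595 + 9p gives seller price ps = 1683/23; buyers pay pb = 1683/23 + 13 = 1982/23.
New quantity: q = 279 − 2.5(1982/23) = 1462/23.
Buyer burden = 1982/23 − 76 = 234/23; seller burden = 76 − 1683/23 = 65/23.

Buyers bear 234/23, sellers bear 65/23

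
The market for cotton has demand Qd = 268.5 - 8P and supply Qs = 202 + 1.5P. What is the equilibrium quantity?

Set Qd = Qs: 268.5 - 8P = 202 + 1.5P.
66.5 = 9.5P, so P* = 7.
Q* = 268.5 − 8(7) = 212.5.

Q* = 212.5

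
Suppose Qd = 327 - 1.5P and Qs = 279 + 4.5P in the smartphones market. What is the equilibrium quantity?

Set Qd = Qs: 327 - 1.5P = 279 + 4.5P.
48 = 6P, so P* = 8.
Q* = 327 − 1.5(8) = 315.

Q* = 315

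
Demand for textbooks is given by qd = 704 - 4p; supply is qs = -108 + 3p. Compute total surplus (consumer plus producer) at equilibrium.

Equilibrium: 704 - 4p = -108 + 3p gives p* = 116, q* = 240.
Demand choke price: p = 176; supply starts at p = 36.
CS = ½(176 − 116)(240) = 7200; PS = ½(116 − 36)(240) = 9600.

Total surplus = 16800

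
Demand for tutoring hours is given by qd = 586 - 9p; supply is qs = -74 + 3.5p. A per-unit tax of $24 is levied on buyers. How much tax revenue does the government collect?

Pre-tax equilibrium: p* = 52.8, q* = 110.8.
Tax on buyers shifts demand to qd = 586 − 9(p + 24) = 370 - 9p.
370 - 9p = -74 + 3.5p gives seller price ps = 35.52; buyers pay pb = 35.52 + 24 = 59.52.
New quantity: q = 586 − 9(59.52) = 50.32.
Revenue = 24 × 50.32 = 1207.68.

Tax revenue = 1207.68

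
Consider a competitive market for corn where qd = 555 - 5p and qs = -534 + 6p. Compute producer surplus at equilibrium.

Equilibrium: 555 - 5p = -534 + 6p gives p* = 99, q* = 60.
Supply starts at p = 89 (where qs = 0).
PS = ½(99 − 89)(60) = 300.

Producer surplus = 300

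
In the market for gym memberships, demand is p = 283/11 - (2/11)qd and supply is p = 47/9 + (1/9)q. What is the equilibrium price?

p* = 13

Set the two price expressions equal: 283/11 - (2/11)q = 47/9 + (1/9)q.
2030/99 = (29/99)q, so q* = 70.
p* = 283/11 − (2/11)(70) = 13.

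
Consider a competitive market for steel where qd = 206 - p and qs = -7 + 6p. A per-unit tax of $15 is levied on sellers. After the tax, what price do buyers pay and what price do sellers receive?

Buyers pay 303/7, sellers receive 198/7

Pre-tax equilibrium: p* = 213/7, q* = 1229/7.
Tax on sellers shifts supply to qs = -7 + 6(p − 15) = -97 + 6p.
206 - p = -97 + 6p gives buyer price pb = 303/7; sellers receive ps = 303/7 − 15 = 198/7.
New quantity: q = 206 − 1(303/7) = 1139/7.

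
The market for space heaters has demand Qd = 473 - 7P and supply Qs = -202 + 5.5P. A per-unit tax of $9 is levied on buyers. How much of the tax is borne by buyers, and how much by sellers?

Pre-tax equilibrium: P* = 54, Q* = 95.
Tax on buyers shifts demand to Qd = 473 − 7(P + 9) = 410 - 7P.
410 - 7P = -202 + 5.5P gives seller price Ps = 48.96; buyers pay Pb = 48.96 + 9 = 57.96.
New quantity: Q = 473 − 7(57.96) = 67.28.
Buyer burden = 57.96 − 54 = 3.96; seller burden = 54 − 48.96 = 5.04.

Buyers bear $3.96, sellers bear $5.04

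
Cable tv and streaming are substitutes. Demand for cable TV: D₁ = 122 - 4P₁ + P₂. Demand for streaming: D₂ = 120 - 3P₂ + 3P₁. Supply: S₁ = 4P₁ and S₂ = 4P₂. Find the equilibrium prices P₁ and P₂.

P₁ = 974/53, P₂ = 1326/53

Market 1: 122 - 4P₁ + P₂ = 4P₁ → 8P₁ - P₂ = 122.
Market 2: 7P₂ - 3P₁ = 120.
Eliminating P₂: 7×(1) + 1×(2) gives 53P₁ = 974, so P₁ = 974/53.
Back-substitute into (2): P₂ = (120 + 3×974/53) / 7 = 1326/53.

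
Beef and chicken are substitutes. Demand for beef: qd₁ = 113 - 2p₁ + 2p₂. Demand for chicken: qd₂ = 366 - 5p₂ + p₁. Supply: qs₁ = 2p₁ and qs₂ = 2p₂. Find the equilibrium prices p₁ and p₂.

Market 1: 113 - 2p₁ + 2p₂ = 2p₁ → 4p₁ - 2p₂ = 113.
Market 2: 7p₂ - p₁ = 366.
Eliminating p₂: 7×(1) + 2×(2) gives 26p₁ = 1523, so p₁ = 1523/26.
Back-substitute into (2): p₂ = (366 + 1×1523/26) / 7 = 1577/26.

p₁ = 1523/26, p₂ = 1577/26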